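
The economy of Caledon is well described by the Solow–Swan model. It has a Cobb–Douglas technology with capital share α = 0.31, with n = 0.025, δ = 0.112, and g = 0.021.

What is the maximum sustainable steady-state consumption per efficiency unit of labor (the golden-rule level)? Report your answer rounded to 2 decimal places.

At the golden rule, f'(k) = n + g + δ, so α·k^(α−1) = n + g + δ and k_gold = (α/(n + g + δ))^(1/(1−α)).
k_gold = (0.31/0.158)^(1/0.69) = 1.9620^1.4493 ≈ 2.6559
c_gold = f(k_gold) − (n + g + δ)·k_gold = 1.3536 − 0.158×2.6559 ≈ 0.9340

c_gold ≈ 0.93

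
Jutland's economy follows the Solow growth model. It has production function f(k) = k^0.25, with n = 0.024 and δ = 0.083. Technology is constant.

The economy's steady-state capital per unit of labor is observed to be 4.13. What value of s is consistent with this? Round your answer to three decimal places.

At the steady state, Δk = 0, so s·k^α = (n + δ)·k.
So s / (n + δ) = (k*)^(1−α) = 4.13^0.75 = 2.8971.
Therefore s = 2.8971 × (n + δ) = 2.8971 × 0.107 = 0.3100.

s ≈ 0.310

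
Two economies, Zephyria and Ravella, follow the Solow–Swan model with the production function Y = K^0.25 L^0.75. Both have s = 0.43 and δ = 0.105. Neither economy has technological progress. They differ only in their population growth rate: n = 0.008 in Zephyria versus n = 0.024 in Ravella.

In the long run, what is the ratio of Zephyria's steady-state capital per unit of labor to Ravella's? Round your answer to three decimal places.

k*_Z / k*_R ≈ 1.193

Steady-state k* = [s/(n + δ)]^(1/(1−α)), so the ratio is [ (s_Z/(n + δ)_Z) / (s_R/(n + δ)_R) ]^1.3333.
s_Z/(n + δ)_Z = 0.43/0.113 = 3.8053; s_R/(n + δ)_R = 0.43/0.129 = 3.3333.
Ratio = (3.8053/3.3333)^1.3333 = 1.1416^1.3333 ≈ 1.1931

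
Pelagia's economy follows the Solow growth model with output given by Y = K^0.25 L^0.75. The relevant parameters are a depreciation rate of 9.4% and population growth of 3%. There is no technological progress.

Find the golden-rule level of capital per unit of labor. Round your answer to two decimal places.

The golden rule sets f'(k) = n + δ, i.e. α·k^(α−1) = n + δ.
So k^(1−α) = α / (n + δ) = 0.25 / 0.124 = 2.0161.
k_gold = 2.0161^(1/0.75) ≈ 2.5469

k_gold ≈ 2.55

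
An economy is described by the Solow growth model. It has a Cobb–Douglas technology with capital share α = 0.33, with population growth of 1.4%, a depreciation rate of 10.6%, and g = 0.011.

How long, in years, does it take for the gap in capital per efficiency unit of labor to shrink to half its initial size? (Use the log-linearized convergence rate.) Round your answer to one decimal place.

Near the steady state the convergence rate is λ = (1 − α)(n + g + δ).
λ = (1 − 0.33) × 0.131 = 0.67 × 0.131 = 0.08777
Half-life = ln 2 / λ = 0.6931 / 0.08777 ≈ 7.90 years

t_½ ≈ 7.9 years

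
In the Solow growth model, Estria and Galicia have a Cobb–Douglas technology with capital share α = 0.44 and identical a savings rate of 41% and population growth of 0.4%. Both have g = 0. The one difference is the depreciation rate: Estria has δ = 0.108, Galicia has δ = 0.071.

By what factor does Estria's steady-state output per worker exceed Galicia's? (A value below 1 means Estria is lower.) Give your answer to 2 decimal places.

y*_E / y*_G ≈ 0.73

Steady-state y* = [s/(n + δ)]^(α/(1−α)), so the ratio is [ (s_E/(n + δ)_E) / (s_G/(n + δ)_G) ]^0.7857.
s_E/(n + δ)_E = 0.41/0.112 = 3.6607; s_G/(n + δ)_G = 0.41/0.075 = 5.4667.
Ratio = (3.6607/5.4667)^0.7857 = 0.6696^0.7857 ≈ 0.7297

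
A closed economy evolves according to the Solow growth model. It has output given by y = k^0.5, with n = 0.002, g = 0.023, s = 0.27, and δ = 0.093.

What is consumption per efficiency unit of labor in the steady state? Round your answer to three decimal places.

c* ≈ 1.670

Steady state requires s·f(k) = (n + g + δ)·k, i.e. s·k^α = (n + g + δ)·k.
Dividing both sides by k: k^(1−α) = s / (n + g + δ).
k^0.5 = 0.27 / (0.002 + 0.023 + 0.093) = 0.27 / 0.118 = 2.2881
k* = 2.2881^(1/0.5) ≈ 5.2354
y* = (k*)^α = 5.2354^0.5 ≈ 2.2881
c* = (1 − s)·y* = (1 − 0.27) × 2.2881 ≈ 1.6703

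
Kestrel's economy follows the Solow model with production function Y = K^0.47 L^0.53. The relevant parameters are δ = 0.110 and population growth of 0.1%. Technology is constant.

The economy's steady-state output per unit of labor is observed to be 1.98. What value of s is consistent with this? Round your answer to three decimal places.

In steady state, investment equals break-even investment: s·k^α = (n + δ)·k.
Since y* = [s/(n + δ)]^(α/(1−α)), we have s/(n + δ) = (y*)^((1−α)/α) = 1.98^1.1277 = 2.1605.
Therefore s = 2.1605 × (n + δ) = 2.1605 × 0.111 = 0.2398.

s ≈ 0.240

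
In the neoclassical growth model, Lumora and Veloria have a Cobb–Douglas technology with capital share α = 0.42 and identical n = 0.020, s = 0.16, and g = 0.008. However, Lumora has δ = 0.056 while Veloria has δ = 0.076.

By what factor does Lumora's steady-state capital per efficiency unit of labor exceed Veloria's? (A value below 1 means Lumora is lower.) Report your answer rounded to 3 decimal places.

Steady-state k* = [s/(n + g + δ)]^(1/(1−α)), so the ratio is [ (s_L/(n + g + δ)_L) / (s_V/(n + g + δ)_V) ]^1.7241.
s_L/(n + g + δ)_L = 0.16/0.084 = 1.9048; s_V/(n + g + δ)_V = 0.16/0.104 = 1.5385.
Ratio = (1.9048/1.5385)^1.7241 = 1.2381^1.7241 ≈ 1.4452

ratio ≈ 1.445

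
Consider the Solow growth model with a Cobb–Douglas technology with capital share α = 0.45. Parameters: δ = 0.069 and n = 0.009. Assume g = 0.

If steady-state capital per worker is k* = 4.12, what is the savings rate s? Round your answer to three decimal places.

s ≈ 0.170

In steady state, investment equals break-even investment: s·k^α = (n + δ)·k.
So s / (n + δ) = (k*)^(1−α) = 4.12^0.55 = 2.1787.
Therefore s = 2.1787 × (n + δ) = 2.1787 × 0.078 = 0.1699.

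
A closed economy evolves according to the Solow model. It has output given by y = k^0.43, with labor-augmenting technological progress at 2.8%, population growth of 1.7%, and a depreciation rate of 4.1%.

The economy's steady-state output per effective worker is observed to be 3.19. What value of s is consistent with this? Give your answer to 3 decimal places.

s ≈ 0.400

Steady state requires s·f(k) = (n + g + δ)·k, i.e. s·k^α = (n + g + δ)·k.
Since y* = [s/(n + g + δ)]^(α/(1−α)), we have s/(n + g + δ) = (y*)^((1−α)/α) = 3.19^1.3256 = 4.6540.
Therefore s = 4.6540 × (n + g + δ) = 4.6540 × 0.086 = 0.4002.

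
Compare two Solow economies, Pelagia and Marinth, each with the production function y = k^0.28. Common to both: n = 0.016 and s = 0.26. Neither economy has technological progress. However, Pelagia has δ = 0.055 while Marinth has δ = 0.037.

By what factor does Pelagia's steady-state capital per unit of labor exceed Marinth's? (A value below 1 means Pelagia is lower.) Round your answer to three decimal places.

ratio ≈ 0.666

Steady-state k* = [s/(n + δ)]^(1/(1−α)), so the ratio is [ (s_P/(n + δ)_P) / (s_M/(n + δ)_M) ]^1.3889.
s_P/(n + δ)_P = 0.26/0.071 = 3.6620; s_M/(n + δ)_M = 0.26/0.053 = 4.9057.
Ratio = (3.6620/4.9057)^1.3889 = 0.7465^1.3889 ≈ 0.6663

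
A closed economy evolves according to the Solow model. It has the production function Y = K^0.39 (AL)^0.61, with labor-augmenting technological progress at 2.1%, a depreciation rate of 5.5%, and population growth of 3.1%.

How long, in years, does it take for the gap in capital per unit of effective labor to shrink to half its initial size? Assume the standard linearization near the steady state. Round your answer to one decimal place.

Near the steady state the convergence rate is λ = (1 − α)(n + g + δ).
λ = (1 − 0.39) × 0.107 = 0.61 × 0.107 = 0.06527
Half-life = ln 2 / λ = 0.6931 / 0.06527 ≈ 10.62 years

about 10.6 years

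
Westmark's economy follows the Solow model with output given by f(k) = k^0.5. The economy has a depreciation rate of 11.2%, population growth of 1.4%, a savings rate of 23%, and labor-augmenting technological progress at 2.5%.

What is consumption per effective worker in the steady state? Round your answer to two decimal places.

c* = 1.17

In steady state, investment equals break-even investment: s·k^α = (n + g + δ)·k.
Rearranging, k^(1−α) = s / (n + g + δ).
k^0.5 = 0.23 / (0.014 + 0.025 + 0.112) = 0.23 / 0.151 = 1.5232
k* = 1.5232^(1/0.5) ≈ 2.3201
y* = (k*)^α = 2.3201^0.5 ≈ 1.5232
c* = (1 − s)·y* = (1 − 0.23) × 1.5232 ≈ 1.1729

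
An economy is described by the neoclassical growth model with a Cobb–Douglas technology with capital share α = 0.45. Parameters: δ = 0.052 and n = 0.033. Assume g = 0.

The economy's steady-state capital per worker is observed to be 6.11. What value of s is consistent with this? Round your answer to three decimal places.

At the steady state, Δk = 0, so s·k^α = (n + δ)·k.
So s / (n + δ) = (k*)^(1−α) = 6.11^0.55 = 2.7060.
Therefore s = 2.7060 × (n + δ) = 2.7060 × 0.085 = 0.2300.

s ≈ 0.230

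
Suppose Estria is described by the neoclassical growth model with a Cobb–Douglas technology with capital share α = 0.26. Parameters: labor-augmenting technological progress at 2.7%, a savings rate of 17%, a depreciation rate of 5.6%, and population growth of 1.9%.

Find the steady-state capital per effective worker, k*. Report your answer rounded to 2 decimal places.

At the steady state, Δk = 0, so s·k^α = (n + g + δ)·k.
Dividing both sides by k: k^(1−α) = s / (n + g + δ).
k^0.74 = 0.17 / (0.019 + 0.027 + 0.056) = 0.17 / 0.102 = 1.6667
k* = 1.6667^(1/0.74) ≈ 1.9944

k* = 1.99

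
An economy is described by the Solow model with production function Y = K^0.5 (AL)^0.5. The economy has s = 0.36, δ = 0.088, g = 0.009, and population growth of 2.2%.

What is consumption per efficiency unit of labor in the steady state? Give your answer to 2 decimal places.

c* ≈ 1.94

In steady state, investment equals break-even investment: s·k^α = (n + g + δ)·k.
Dividing both sides by k: k^(1−α) = s / (n + g + δ).
k^0.5 = 0.36 / (0.022 + 0.009 + 0.088) = 0.36 / 0.119 = 3.0252
k* = 3.0252^(1/0.5) ≈ 9.1518
y* = (k*)^α = 9.1518^0.5 ≈ 3.0252
c* = (1 − s)·y* = (1 − 0.36) × 3.0252 ≈ 1.9361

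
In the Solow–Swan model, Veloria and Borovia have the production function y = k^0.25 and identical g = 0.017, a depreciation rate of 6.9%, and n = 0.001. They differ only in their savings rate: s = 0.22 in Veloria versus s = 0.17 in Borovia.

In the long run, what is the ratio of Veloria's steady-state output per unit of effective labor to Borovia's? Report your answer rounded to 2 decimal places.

Steady-state y* = [s/(n + g + δ)]^(α/(1−α)), so the ratio is [ (s_V/(n + g + δ)_V) / (s_B/(n + g + δ)_B) ]^0.3333.
s_V/(n + g + δ)_V = 0.22/0.087 = 2.5287; s_B/(n + g + δ)_B = 0.17/0.087 = 1.9540.
Ratio = (2.5287/1.9540)^0.3333 = 1.2941^0.3333 ≈ 1.0897

ratio ≈ 1.09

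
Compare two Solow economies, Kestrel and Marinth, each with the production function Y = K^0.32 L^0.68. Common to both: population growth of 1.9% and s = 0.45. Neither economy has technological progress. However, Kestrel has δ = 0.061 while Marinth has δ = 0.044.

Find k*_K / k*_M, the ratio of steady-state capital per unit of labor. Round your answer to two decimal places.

k*_K / k*_M ≈ 0.70

Steady-state k* = [s/(n + δ)]^(1/(1−α)), so the ratio is [ (s_K/(n + δ)_K) / (s_M/(n + δ)_M) ]^1.4706.
s_K/(n + δ)_K = 0.45/0.080 = 5.6250; s_M/(n + δ)_M = 0.45/0.063 = 7.1429.
Ratio = (5.6250/7.1429)^1.4706 = 0.7875^1.4706 ≈ 0.7038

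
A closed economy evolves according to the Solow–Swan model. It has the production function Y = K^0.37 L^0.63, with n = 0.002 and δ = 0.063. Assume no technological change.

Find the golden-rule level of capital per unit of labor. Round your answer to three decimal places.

The golden rule sets f'(k) = n + δ, i.e. α·k^(α−1) = n + δ.
So k^(1−α) = α / (n + δ) = 0.37 / 0.065 = 5.6923.
k_gold = 5.6923^(1/0.63) ≈ 15.8077

k_gold ≈ 15.808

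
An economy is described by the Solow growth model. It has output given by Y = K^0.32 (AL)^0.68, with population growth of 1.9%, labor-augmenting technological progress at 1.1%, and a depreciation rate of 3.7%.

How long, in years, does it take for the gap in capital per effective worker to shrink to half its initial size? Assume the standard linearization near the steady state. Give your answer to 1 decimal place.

Near the steady state the convergence rate is λ = (1 − α)(n + g + δ).
λ = (1 − 0.32) × 0.067 = 0.68 × 0.067 = 0.04556
Half-life = ln 2 / λ = 0.6931 / 0.04556 ≈ 15.21 years

about 15.2 years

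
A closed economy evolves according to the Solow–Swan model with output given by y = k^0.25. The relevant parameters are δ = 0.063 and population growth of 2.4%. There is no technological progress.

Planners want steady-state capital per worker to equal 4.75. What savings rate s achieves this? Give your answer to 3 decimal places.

In steady state, investment equals break-even investment: s·k^α = (n + δ)·k.
So s / (n + δ) = (k*)^(1−α) = 4.75^0.75 = 3.2175.
Therefore s = 3.2175 × (n + δ) = 3.2175 × 0.087 = 0.2799.

s ≈ 0.280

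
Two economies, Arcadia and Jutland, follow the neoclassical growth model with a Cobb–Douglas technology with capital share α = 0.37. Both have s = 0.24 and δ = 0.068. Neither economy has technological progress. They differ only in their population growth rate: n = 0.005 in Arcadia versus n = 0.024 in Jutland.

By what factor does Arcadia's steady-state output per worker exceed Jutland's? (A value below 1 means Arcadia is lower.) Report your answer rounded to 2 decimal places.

y*_A / y*_J ≈ 1.15

Steady-state y* = [s/(n + δ)]^(α/(1−α)), so the ratio is [ (s_A/(n + δ)_A) / (s_J/(n + δ)_J) ]^0.5873.
s_A/(n + δ)_A = 0.24/0.073 = 3.2877; s_J/(n + δ)_J = 0.24/0.092 = 2.6087.
Ratio = (3.2877/2.6087)^0.5873 = 1.2603^0.5873 ≈ 1.1455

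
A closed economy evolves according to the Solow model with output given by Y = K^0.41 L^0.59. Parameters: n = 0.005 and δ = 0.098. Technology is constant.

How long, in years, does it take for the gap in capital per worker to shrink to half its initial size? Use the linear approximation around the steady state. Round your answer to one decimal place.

t_½ ≈ 11.4 years

Near the steady state the convergence rate is λ = (1 − α)(n + δ).
λ = (1 − 0.41) × 0.103 = 0.59 × 0.103 = 0.06077
Half-life = ln 2 / λ = 0.6931 / 0.06077 ≈ 11.41 years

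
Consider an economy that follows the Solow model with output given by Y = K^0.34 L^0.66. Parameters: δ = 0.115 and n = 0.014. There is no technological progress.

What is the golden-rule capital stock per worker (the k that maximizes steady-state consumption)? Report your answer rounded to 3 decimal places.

k_gold ≈ 4.342

The golden rule sets f'(k) = n + δ, i.e. α·k^(α−1) = n + δ.
So k^(1−α) = α / (n + δ) = 0.34 / 0.129 = 2.6357.
k_gold = 2.6357^(1/0.66) ≈ 4.3423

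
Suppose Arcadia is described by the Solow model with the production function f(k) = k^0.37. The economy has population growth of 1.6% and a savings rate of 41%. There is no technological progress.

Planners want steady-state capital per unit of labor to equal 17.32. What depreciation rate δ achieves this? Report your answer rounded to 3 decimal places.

At the steady state, Δk = 0, so s·k^α = (n + δ)·k.
So s / (n + δ) = (k*)^(1−α) = 17.32^0.63 = 6.0296.
Therefore n + δ = s / 6.0296 = 0.41 / 6.0296 = 0.0680, so δ = 0.0680 − 0.016 = 0.0520.

δ ≈ 0.052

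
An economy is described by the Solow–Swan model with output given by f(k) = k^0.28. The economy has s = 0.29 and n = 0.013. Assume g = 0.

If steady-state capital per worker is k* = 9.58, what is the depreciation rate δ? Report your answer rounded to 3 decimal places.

δ ≈ 0.044

At the steady state, Δk = 0, so s·k^α = (n + δ)·k.
So s / (n + δ) = (k*)^(1−α) = 9.58^0.72 = 5.0884.
Therefore n + δ = s / 5.0884 = 0.29 / 5.0884 = 0.0570, so δ = 0.0570 − 0.013 = 0.0440.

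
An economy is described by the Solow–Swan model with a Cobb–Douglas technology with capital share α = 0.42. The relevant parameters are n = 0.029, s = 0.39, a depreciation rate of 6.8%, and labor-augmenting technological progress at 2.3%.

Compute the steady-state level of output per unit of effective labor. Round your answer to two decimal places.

In steady state, investment equals break-even investment: s·k^α = (n + g + δ)·k.
Dividing both sides by k: k^(1−α) = s / (n + g + δ).
k^0.58 = 0.39 / (0.029 + 0.023 + 0.068) = 0.39 / 0.120 = 3.2500
k* = 3.2500^(1/0.58) ≈ 7.6306
y* = (k*)^α = 7.6306^0.42 ≈ 2.3479

y* ≈ 2.35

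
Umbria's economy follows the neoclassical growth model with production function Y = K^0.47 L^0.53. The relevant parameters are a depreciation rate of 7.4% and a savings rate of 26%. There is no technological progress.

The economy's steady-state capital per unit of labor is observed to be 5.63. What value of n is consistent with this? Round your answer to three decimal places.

Steady state requires s·f(k) = (n + δ)·k, i.e. s·k^α = (n + δ)·k.
So s / (n + δ) = (k*)^(1−α) = 5.63^0.53 = 2.4990.
Therefore n + δ = s / 2.4990 = 0.26 / 2.4990 = 0.1040, so n = 0.1040 − 0.074 = 0.0300.

n ≈ 0.030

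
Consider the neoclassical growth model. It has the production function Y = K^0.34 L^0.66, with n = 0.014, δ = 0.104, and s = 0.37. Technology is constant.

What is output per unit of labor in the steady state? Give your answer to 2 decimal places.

In steady state, investment equals break-even investment: s·k^α = (n + δ)·k.
Dividing both sides by k: k^(1−α) = s / (n + δ).
k^0.66 = 0.37 / (0.014 + 0.104) = 0.37 / 0.118 = 3.1356
k* = 3.1356^(1/0.66) ≈ 5.6494
y* = (k*)^α = 5.6494^0.34 ≈ 1.8017

y* ≈ 1.80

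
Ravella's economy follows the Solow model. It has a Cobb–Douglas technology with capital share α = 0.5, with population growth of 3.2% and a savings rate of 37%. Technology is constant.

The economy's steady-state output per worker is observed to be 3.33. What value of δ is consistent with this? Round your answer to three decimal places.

δ ≈ 0.079

Steady state requires s·f(k) = (n + δ)·k, i.e. s·k^α = (n + δ)·k.
Since y* = [s/(n + δ)]^(α/(1−α)), we have s/(n + δ) = (y*)^((1−α)/α) = 3.33^1 = 3.3300.
Therefore n + δ = s / 3.3300 = 0.37 / 3.3300 = 0.1111, so δ = 0.1111 − 0.032 = 0.0791.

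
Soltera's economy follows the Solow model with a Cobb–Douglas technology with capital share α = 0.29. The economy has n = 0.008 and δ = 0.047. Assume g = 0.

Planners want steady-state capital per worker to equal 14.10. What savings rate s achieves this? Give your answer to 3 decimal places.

In steady state, investment equals break-even investment: s·k^α = (n + δ)·k.
So s / (n + δ) = (k*)^(1−α) = 14.10^0.71 = 6.5455.
Therefore s = 6.5455 × (n + δ) = 6.5455 × 0.055 = 0.3600.

s ≈ 0.360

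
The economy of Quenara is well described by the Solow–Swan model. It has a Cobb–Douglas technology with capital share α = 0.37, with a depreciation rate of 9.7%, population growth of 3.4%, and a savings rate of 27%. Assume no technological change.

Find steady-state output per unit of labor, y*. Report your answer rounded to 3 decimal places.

y* = 1.529

Steady state requires s·f(k) = (n + δ)·k, i.e. s·k^α = (n + δ)·k.
Dividing both sides by k: k^(1−α) = s / (n + δ).
k^0.63 = 0.27 / (0.034 + 0.097) = 0.27 / 0.131 = 2.0611
k* = 2.0611^(1/0.63) ≈ 3.1519
y* = (k*)^α = 3.1519^0.37 ≈ 1.5292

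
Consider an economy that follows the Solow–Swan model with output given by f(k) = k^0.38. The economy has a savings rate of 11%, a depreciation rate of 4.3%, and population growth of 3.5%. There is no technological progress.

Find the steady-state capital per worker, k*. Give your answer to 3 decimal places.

k* ≈ 1.741

In steady state, investment equals break-even investment: s·k^α = (n + δ)·k.
Dividing both sides by k: k^(1−α) = s / (n + δ).
k^0.62 = 0.11 / (0.035 + 0.043) = 0.11 / 0.078 = 1.4103
k* = 1.4103^(1/0.62) ≈ 1.7411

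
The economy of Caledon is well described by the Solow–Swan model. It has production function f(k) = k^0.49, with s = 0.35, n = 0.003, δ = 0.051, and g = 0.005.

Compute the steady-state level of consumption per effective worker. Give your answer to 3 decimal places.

c* ≈ 3.596

In steady state, investment equals break-even investment: s·k^α = (n + g + δ)·k.
Rearranging, k^(1−α) = s / (n + g + δ).
k^0.51 = 0.35 / (0.003 + 0.005 + 0.051) = 0.35 / 0.059 = 5.9322
k* = 5.9322^(1/0.51) ≈ 32.8178
y* = (k*)^α = 32.8178^0.49 ≈ 5.5321
c* = (1 − s)·y* = (1 − 0.35) × 5.5321 ≈ 3.5959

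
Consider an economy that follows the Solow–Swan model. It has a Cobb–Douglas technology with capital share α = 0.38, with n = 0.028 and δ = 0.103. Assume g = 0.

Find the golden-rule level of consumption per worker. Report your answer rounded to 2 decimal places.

At the golden rule, f'(k) = n + δ, so α·k^(α−1) = n + δ and k_gold = (α/(n + δ))^(1/(1−α)).
k_gold = (0.38/0.131)^(1/0.62) = 2.9008^1.6129 ≈ 5.5718
c_gold = f(k_gold) − (n + δ)·k_gold = 1.9208 − 0.131×5.5718 ≈ 1.1909

c_gold ≈ 1.19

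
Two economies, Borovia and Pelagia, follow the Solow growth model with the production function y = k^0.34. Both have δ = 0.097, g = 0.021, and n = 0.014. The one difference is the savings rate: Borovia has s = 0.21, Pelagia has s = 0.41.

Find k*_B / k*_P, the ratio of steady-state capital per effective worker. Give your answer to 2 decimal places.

k*_B / k*_P ≈ 0.36

Steady-state k* = [s/(n + g + δ)]^(1/(1−α)), so the ratio is [ (s_B/(n + g + δ)_B) / (s_P/(n + g + δ)_P) ]^1.5152.
s_B/(n + g + δ)_B = 0.21/0.132 = 1.5909; s_P/(n + g + δ)_P = 0.41/0.132 = 3.1061.
Ratio = (1.5909/3.1061)^1.5152 = 0.5122^1.5152 ≈ 0.3629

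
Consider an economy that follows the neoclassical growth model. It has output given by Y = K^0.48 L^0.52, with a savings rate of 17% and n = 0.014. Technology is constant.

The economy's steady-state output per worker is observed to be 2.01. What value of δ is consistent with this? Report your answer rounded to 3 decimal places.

Steady state requires s·f(k) = (n + δ)·k, i.e. s·k^α = (n + δ)·k.
Since y* = [s/(n + δ)]^(α/(1−α)), we have s/(n + δ) = (y*)^((1−α)/α) = 2.01^1.0833 = 2.1304.
Therefore n + δ = s / 2.1304 = 0.17 / 2.1304 = 0.0798, so δ = 0.0798 − 0.014 = 0.0658.

δ ≈ 0.066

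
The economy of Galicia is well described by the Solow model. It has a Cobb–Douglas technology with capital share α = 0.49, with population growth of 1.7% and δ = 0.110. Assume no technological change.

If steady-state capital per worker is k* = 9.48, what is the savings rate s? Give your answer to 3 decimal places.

s ≈ 0.400

At the steady state, Δk = 0, so s·k^α = (n + δ)·k.
So s / (n + δ) = (k*)^(1−α) = 9.48^0.51 = 3.1490.
Therefore s = 3.1490 × (n + δ) = 3.1490 × 0.127 = 0.3999.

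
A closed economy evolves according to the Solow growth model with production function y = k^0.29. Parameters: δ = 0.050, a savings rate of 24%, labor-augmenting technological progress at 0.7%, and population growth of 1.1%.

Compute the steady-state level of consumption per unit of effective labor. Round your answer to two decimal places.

c* = 1.27

In steady state, investment equals break-even investment: s·k^α = (n + g + δ)·k.
Dividing both sides by k: k^(1−α) = s / (n + g + δ).
k^0.71 = 0.24 / (0.011 + 0.007 + 0.050) = 0.24 / 0.068 = 3.5294
k* = 3.5294^(1/0.71) ≈ 5.9076
y* = (k*)^α = 5.9076^0.29 ≈ 1.6738
c* = (1 − s)·y* = (1 − 0.24) × 1.6738 ≈ 1.2721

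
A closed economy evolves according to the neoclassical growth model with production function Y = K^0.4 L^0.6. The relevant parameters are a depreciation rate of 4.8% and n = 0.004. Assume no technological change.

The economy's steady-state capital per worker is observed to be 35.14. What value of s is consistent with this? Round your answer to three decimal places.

s ≈ 0.440

In steady state, investment equals break-even investment: s·k^α = (n + δ)·k.
So s / (n + δ) = (k*)^(1−α) = 35.14^0.6 = 8.4622.
Therefore s = 8.4622 × (n + δ) = 8.4622 × 0.052 = 0.4400.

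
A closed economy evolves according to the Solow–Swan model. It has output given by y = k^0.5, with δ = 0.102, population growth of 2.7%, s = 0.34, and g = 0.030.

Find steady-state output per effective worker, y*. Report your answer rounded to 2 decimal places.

Steady state requires s·f(k) = (n + g + δ)·k, i.e. s·k^α = (n + g + δ)·k.
Dividing both sides by k: k^(1−α) = s / (n + g + δ).
k^0.5 = 0.34 / (0.027 + 0.030 + 0.102) = 0.34 / 0.159 = 2.1384
k* = 2.1384^(1/0.5) ≈ 4.5728
y* = (k*)^α = 4.5728^0.5 ≈ 2.1384

y* ≈ 2.14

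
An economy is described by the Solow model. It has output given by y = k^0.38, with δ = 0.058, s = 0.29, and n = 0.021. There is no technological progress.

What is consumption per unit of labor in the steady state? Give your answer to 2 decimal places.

At the steady state, Δk = 0, so s·k^α = (n + δ)·k.
Dividing both sides by k: k^(1−α) = s / (n + δ).
k^0.62 = 0.29 / (0.021 + 0.058) = 0.29 / 0.079 = 3.6709
k* = 3.6709^(1/0.62) ≈ 8.1456
y* = (k*)^α = 8.1456^0.38 ≈ 2.2190
c* = (1 − s)·y* = (1 − 0.29) × 2.2190 ≈ 1.5755

c* = 1.58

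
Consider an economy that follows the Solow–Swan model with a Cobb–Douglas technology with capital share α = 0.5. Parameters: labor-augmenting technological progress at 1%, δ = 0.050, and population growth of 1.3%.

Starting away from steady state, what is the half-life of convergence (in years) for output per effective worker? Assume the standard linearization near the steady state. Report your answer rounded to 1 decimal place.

Near the steady state the convergence rate is λ = (1 − α)(n + g + δ).
λ = (1 − 0.5) × 0.073 = 0.5 × 0.073 = 0.0365
Half-life = ln 2 / λ = 0.6931 / 0.0365 ≈ 18.99 years

half-life ≈ 19.0 years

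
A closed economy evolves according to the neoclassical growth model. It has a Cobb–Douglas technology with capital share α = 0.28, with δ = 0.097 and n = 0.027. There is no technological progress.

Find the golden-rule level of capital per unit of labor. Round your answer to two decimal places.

k_gold ≈ 3.10

The golden rule sets f'(k) = n + δ, i.e. α·k^(α−1) = n + δ.
So k^(1−α) = α / (n + δ) = 0.28 / 0.124 = 2.2581.
k_gold = 2.2581^(1/0.72) ≈ 3.0996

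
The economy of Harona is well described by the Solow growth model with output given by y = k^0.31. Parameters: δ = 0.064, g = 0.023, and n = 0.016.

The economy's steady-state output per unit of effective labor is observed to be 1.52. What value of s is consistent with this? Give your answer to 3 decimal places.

Steady state requires s·f(k) = (n + g + δ)·k, i.e. s·k^α = (n + g + δ)·k.
Since y* = [s/(n + g + δ)]^(α/(1−α)), we have s/(n + g + δ) = (y*)^((1−α)/α) = 1.52^2.2258 = 2.5395.
Therefore s = 2.5395 × (n + g + δ) = 2.5395 × 0.103 = 0.2616.

s ≈ 0.262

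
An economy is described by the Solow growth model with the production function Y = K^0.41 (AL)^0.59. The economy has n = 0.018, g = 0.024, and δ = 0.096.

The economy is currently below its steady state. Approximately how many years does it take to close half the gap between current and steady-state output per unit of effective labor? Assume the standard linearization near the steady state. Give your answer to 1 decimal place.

t_½ ≈ 8.5 years

Near the steady state the convergence rate is λ = (1 − α)(n + g + δ).
λ = (1 − 0.41) × 0.138 = 0.59 × 0.138 = 0.08142
Half-life = ln 2 / λ = 0.6931 / 0.08142 ≈ 8.51 years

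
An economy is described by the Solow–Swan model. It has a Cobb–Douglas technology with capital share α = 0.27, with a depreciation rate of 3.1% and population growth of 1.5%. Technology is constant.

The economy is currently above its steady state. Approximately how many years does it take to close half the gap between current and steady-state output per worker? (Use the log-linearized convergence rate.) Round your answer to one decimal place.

about 20.6 years

Near the steady state the convergence rate is λ = (1 − α)(n + δ).
λ = (1 − 0.27) × 0.046 = 0.73 × 0.046 = 0.03358
Half-life = ln 2 / λ = 0.6931 / 0.03358 ≈ 20.64 years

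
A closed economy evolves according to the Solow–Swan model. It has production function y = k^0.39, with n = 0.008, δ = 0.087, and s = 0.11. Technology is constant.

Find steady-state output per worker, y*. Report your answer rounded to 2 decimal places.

In steady state, investment equals break-even investment: s·k^α = (n + δ)·k.
Dividing both sides by k: k^(1−α) = s / (n + δ).
k^0.61 = 0.11 / (0.008 + 0.087) = 0.11 / 0.095 = 1.1579
k* = 1.1579^(1/0.61) ≈ 1.2717
y* = (k*)^α = 1.2717^0.39 ≈ 1.0983

y* ≈ 1.10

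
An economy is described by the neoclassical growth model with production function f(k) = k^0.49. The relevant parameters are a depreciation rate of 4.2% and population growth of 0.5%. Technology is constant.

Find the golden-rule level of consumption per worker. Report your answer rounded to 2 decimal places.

At the golden rule, f'(k) = n + δ, so α·k^(α−1) = n + δ and k_gold = (α/(n + δ))^(1/(1−α)).
k_gold = (0.49/0.047)^(1/0.51) = 10.4255^1.9608 ≈ 99.1481
c_gold = f(k_gold) − (n + δ)·k_gold = 9.5100 − 0.047×99.1481 ≈ 4.8500

c_gold ≈ 4.85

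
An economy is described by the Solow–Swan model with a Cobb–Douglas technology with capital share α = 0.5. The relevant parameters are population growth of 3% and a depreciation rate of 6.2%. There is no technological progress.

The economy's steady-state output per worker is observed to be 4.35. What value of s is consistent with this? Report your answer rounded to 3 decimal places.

Steady state requires s·f(k) = (n + δ)·k, i.e. s·k^α = (n + δ)·k.
Since y* = [s/(n + δ)]^(α/(1−α)), we have s/(n + δ) = (y*)^((1−α)/α) = 4.35^1 = 4.3500.
Therefore s = 4.3500 × (n + δ) = 4.3500 × 0.092 = 0.4002.

s ≈ 0.400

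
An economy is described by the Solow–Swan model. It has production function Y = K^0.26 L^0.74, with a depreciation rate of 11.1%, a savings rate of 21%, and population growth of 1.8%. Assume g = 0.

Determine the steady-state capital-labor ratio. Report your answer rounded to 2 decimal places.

k* ≈ 1.93

At the steady state, Δk = 0, so s·k^α = (n + δ)·k.
Dividing both sides by k: k^(1−α) = s / (n + δ).
k^0.74 = 0.21 / (0.018 + 0.111) = 0.21 / 0.129 = 1.6279
k* = 1.6279^(1/0.74) ≈ 1.9319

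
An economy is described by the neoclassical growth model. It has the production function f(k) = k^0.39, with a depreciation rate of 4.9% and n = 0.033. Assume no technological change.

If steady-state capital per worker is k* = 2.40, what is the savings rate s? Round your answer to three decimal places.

At the steady state, Δk = 0, so s·k^α = (n + δ)·k.
So s / (n + δ) = (k*)^(1−α) = 2.40^0.61 = 1.7058.
Therefore s = 1.7058 × (n + δ) = 1.7058 × 0.082 = 0.1399.

s ≈ 0.140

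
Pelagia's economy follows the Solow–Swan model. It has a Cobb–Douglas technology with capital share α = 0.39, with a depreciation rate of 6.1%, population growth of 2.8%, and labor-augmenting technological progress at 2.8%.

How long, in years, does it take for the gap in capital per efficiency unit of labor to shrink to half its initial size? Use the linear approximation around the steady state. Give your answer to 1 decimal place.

half-life ≈ 9.7 years

Near the steady state the convergence rate is λ = (1 − α)(n + g + δ).
λ = (1 − 0.39) × 0.117 = 0.61 × 0.117 = 0.07137
Half-life = ln 2 / λ = 0.6931 / 0.07137 ≈ 9.71 years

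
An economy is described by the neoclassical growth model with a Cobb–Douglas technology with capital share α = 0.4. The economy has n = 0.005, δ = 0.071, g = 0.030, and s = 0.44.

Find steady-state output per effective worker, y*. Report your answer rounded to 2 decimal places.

y* = 2.58

Steady state requires s·f(k) = (n + g + δ)·k, i.e. s·k^α = (n + g + δ)·k.
Rearranging, k^(1−α) = s / (n + g + δ).
k^0.6 = 0.44 / (0.005 + 0.030 + 0.071) = 0.44 / 0.106 = 4.1509
k* = 4.1509^(1/0.6) ≈ 10.7210
y* = (k*)^α = 10.7210^0.4 ≈ 2.5828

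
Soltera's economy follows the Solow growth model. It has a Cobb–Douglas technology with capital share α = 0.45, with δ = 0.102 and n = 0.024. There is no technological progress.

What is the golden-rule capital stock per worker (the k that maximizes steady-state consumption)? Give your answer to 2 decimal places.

k_gold ≈ 10.12

The golden rule sets f'(k) = n + δ, i.e. α·k^(α−1) = n + δ.
So k^(1−α) = α / (n + δ) = 0.45 / 0.126 = 3.5714.
k_gold = 3.5714^(1/0.55) ≈ 10.1195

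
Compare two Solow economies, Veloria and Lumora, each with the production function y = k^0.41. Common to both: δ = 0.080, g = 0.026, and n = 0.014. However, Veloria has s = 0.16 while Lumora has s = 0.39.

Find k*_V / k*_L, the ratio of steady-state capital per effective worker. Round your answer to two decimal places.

Steady-state k* = [s/(n + g + δ)]^(1/(1−α)), so the ratio is [ (s_V/(n + g + δ)_V) / (s_L/(n + g + δ)_L) ]^1.6949.
s_V/(n + g + δ)_V = 0.16/0.120 = 1.3333; s_L/(n + g + δ)_L = 0.39/0.120 = 3.2500.
Ratio = (1.3333/3.2500)^1.6949 = 0.4102^1.6949 ≈ 0.2208

ratio ≈ 0.22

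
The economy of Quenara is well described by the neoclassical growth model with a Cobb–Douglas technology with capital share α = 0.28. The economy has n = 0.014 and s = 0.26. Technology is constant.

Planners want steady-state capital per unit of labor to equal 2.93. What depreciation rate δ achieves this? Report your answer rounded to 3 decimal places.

δ ≈ 0.106

Steady state requires s·f(k) = (n + δ)·k, i.e. s·k^α = (n + δ)·k.
So s / (n + δ) = (k*)^(1−α) = 2.93^0.72 = 2.1684.
Therefore n + δ = s / 2.1684 = 0.26 / 2.1684 = 0.1199, so δ = 0.1199 − 0.014 = 0.1059.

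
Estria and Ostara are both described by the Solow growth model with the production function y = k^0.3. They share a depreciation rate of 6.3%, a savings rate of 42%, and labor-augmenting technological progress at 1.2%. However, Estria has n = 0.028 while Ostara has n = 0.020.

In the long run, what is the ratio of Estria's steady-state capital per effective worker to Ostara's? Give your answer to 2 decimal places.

ratio ≈ 0.89

Steady-state k* = [s/(n + g + δ)]^(1/(1−α)), so the ratio is [ (s_E/(n + g + δ)_E) / (s_O/(n + g + δ)_O) ]^1.4286.
s_E/(n + g + δ)_E = 0.42/0.103 = 4.0777; s_O/(n + g + δ)_O = 0.42/0.095 = 4.4211.
Ratio = (4.0777/4.4211)^1.4286 = 0.9223^1.4286 ≈ 0.8909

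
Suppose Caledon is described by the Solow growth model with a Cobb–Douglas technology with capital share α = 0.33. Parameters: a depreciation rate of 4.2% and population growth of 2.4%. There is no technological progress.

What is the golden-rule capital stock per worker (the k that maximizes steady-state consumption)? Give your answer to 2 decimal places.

The golden rule sets f'(k) = n + δ, i.e. α·k^(α−1) = n + δ.
So k^(1−α) = α / (n + δ) = 0.33 / 0.066 = 5.0000.
k_gold = 5.0000^(1/0.67) ≈ 11.0469

k_gold ≈ 11.05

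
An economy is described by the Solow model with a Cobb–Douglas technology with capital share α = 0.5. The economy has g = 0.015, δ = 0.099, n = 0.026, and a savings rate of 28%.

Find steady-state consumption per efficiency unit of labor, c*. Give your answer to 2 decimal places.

c* = 1.44

Steady state requires s·f(k) = (n + g + δ)·k, i.e. s·k^α = (n + g + δ)·k.
Dividing both sides by k: k^(1−α) = s / (n + g + δ).
k^0.5 = 0.28 / (0.026 + 0.015 + 0.099) = 0.28 / 0.140 = 2.0000
k* = 2.0000^(1/0.5) ≈ 4.0000
y* = (k*)^α = 4.0000^0.5 ≈ 2.0000
c* = (1 − s)·y* = (1 − 0.28) × 2.0000 ≈ 1.4400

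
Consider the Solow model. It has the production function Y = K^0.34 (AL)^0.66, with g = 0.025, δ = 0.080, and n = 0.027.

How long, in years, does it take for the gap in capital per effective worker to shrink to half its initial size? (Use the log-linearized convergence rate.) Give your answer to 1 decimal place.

Near the steady state the convergence rate is λ = (1 − α)(n + g + δ).
λ = (1 − 0.34) × 0.132 = 0.66 × 0.132 = 0.08712
Half-life = ln 2 / λ = 0.6931 / 0.08712 ≈ 7.96 years

half-life ≈ 8.0 years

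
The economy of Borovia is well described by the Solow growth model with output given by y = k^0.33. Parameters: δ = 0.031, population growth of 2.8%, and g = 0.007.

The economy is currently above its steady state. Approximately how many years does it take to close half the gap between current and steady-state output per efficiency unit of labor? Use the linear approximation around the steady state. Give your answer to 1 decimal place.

t_½ ≈ 15.7 years

Near the steady state the convergence rate is λ = (1 − α)(n + g + δ).
λ = (1 − 0.33) × 0.066 = 0.67 × 0.066 = 0.04422
Half-life = ln 2 / λ = 0.6931 / 0.04422 ≈ 15.67 years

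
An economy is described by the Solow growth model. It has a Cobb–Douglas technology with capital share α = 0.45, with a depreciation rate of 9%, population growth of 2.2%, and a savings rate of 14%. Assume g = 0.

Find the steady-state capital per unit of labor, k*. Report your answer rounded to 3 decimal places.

k* ≈ 1.500

In steady state, investment equals break-even investment: s·k^α = (n + δ)·k.
Rearranging, k^(1−α) = s / (n + δ).
k^0.55 = 0.14 / (0.022 + 0.090) = 0.14 / 0.112 = 1.2500
k* = 1.2500^(1/0.55) ≈ 1.5004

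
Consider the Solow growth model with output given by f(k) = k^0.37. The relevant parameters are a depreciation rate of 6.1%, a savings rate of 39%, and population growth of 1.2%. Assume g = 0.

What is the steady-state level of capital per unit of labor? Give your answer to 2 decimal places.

k* ≈ 14.29

Steady state requires s·f(k) = (n + δ)·k, i.e. s·k^α = (n + δ)·k.
Rearranging, k^(1−α) = s / (n + δ).
k^0.63 = 0.39 / (0.012 + 0.061) = 0.39 / 0.073 = 5.3425
k* = 5.3425^(1/0.63) ≈ 14.2939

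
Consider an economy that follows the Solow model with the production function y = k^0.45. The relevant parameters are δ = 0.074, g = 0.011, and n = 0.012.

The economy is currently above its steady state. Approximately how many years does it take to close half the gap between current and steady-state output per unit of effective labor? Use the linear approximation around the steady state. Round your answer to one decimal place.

about 13.0 years

Near the steady state the convergence rate is λ = (1 − α)(n + g + δ).
λ = (1 − 0.45) × 0.097 = 0.55 × 0.097 = 0.05335
Half-life = ln 2 / λ = 0.6931 / 0.05335 ≈ 12.99 years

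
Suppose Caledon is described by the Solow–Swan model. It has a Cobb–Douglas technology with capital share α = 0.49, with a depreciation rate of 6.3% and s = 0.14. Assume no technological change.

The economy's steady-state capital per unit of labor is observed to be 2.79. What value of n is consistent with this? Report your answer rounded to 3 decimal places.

In steady state, investment equals break-even investment: s·k^α = (n + δ)·k.
So s / (n + δ) = (k*)^(1−α) = 2.79^0.51 = 1.6876.
Therefore n + δ = s / 1.6876 = 0.14 / 1.6876 = 0.0830, so n = 0.0830 − 0.063 = 0.0200.

n ≈ 0.020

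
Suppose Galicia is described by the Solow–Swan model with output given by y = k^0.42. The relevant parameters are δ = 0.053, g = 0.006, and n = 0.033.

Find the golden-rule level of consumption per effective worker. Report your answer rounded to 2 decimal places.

c_gold ≈ 1.74

At the golden rule, f'(k) = n + g + δ, so α·k^(α−1) = n + g + δ and k_gold = (α/(n + g + δ))^(1/(1−α)).
k_gold = (0.42/0.092)^(1/0.58) = 4.5652^1.7241 ≈ 13.7080
c_gold = f(k_gold) − (n + g + δ)·k_gold = 3.0028 − 0.092×13.7080 ≈ 1.7417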